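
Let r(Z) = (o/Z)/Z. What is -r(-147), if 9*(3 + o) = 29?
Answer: -2/194481 ≈ -1.0284e-5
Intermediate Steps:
o = 2/9 (o = -3 + (⅑)*29 = -3 + 29/9 = 2/9 ≈ 0.22222)
r(Z) = 2/(9*Z²) (r(Z) = (2/(9*Z))/Z = 2/(9*Z²))
-r(-147) = -2/(9*(-147)²) = -2/(9*21609) = -1*2/194481 = -2/194481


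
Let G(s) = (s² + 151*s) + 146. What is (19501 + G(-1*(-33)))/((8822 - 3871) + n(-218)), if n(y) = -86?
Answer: 25719/4865 ≈ 5.2865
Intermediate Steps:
G(s) = 146 + s² + 151*s
(19501 + G(-1*(-33)))/((8822 - 3871) + n(-218)) = (19501 + (146 + (-1*(-33))² + 151*(-1*(-33))))/((8822 - 3871) - 86) = (19501 + (146 + 33² + 151*33))/(4951 - 86) = (19501 + (146 + 1089 + 4983))/4865 = (19501 + 6218)*(1/4865) = 25719*(1/4865) = 25719/4865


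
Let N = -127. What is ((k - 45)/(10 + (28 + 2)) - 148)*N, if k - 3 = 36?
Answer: 376301/20 ≈ 18815.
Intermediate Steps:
k = 39 (k = 3 + 36 = 39)
((k - 45)/(10 + (28 + 2)) - 148)*N = ((39 - 45)/(10 + (28 + 2)) - 148)*(-127) = (-6/(10 + 30) - 148)*(-127) = (-6/40 - 148)*(-127) = (-6*1/40 - 148)*(-127) = (-3/20 - 148)*(-127) = -2963/20*(-127) = 376301/20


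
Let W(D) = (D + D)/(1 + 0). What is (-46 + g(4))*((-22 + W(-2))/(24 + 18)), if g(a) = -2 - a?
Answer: 676/21 ≈ 32.190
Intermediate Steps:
W(D) = 2*D (W(D) = (2*D)/1 = (2*D)*1 = 2*D)
(-46 + g(4))*((-22 + W(-2))/(24 + 18)) = (-46 + (-2 - 1*4))*((-22 + 2*(-2))/(24 + 18)) = (-46 + (-2 - 4))*((-22 - 4)/42) = (-46 - 6)*(-26*1/42) = -52*(-13/21) = 676/21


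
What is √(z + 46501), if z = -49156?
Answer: 3*I*√295 ≈ 51.527*I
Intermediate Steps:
√(z + 46501) = √(-49156 + 46501) = √(-2655) = 3*I*√295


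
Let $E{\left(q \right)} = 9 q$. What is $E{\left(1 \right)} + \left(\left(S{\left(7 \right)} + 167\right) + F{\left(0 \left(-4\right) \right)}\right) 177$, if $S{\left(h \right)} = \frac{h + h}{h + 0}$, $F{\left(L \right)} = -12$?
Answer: $27798$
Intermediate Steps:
$S{\left(h \right)} = 2$ ($S{\left(h \right)} = \frac{2 h}{h} = 2$)
$E{\left(1 \right)} + \left(\left(S{\left(7 \right)} + 167\right) + F{\left(0 \left(-4\right) \right)}\right) 177 = 9 \cdot 1 + \left(\left(2 + 167\right) - 12\right) 177 = 9 + \left(169 - 12\right) 177 = 9 + 157 \cdot 177 = 9 + 27789 = 27798$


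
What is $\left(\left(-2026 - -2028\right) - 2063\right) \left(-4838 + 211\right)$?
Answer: $9536247$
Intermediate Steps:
$\left(\left(-2026 - -2028\right) - 2063\right) \left(-4838 + 211\right) = \left(\left(-2026 + 2028\right) - 2063\right) \left(-4627\right) = \left(2 - 2063\right) \left(-4627\right) = \left(-2061\right) \left(-4627\right) = 9536247$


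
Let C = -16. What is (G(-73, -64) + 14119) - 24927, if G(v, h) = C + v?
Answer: -10897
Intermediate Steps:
G(v, h) = -16 + v
(G(-73, -64) + 14119) - 24927 = ((-16 - 73) + 14119) - 24927 = (-89 + 14119) - 24927 = 14030 - 24927 = -10897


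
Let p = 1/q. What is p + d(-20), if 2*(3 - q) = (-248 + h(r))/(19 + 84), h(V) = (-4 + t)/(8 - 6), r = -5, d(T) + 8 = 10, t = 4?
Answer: 969/433 ≈ 2.2379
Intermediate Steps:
d(T) = 2 (d(T) = -8 + 10 = 2)
h(V) = 0 (h(V) = (-4 + 4)/(8 - 6) = 0/2 = 0*(½) = 0)
q = 433/103 (q = 3 - (-248 + 0)/(2*(19 + 84)) = 3 - (-124)/103 = 3 - ½*(-248/103) = 3 + 124/103 = 433/103 ≈ 4.2039)
p = 103/433 (p = 1/(433/103) = 103/433 ≈ 0.23788)
p + d(-20) = 103/433 + 2 = 969/433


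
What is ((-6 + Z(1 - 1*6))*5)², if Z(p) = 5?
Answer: 25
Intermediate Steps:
((-6 + Z(1 - 1*6))*5)² = ((-6 + 5)*5)² = (-1*5)² = (-5)² = 25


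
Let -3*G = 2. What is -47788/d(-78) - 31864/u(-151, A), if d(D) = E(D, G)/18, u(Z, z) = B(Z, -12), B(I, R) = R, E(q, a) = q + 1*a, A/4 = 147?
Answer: 2405408/177 ≈ 13590.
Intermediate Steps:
A = 588 (A = 4*147 = 588)
G = -⅔ (G = -⅓*2 = -⅔ ≈ -0.66667)
E(q, a) = a + q (E(q, a) = q + a = a + q)
u(Z, z) = -12
d(D) = -1/27 + D/18 (d(D) = (-⅔ + D)/18 = (-⅔ + D)*(1/18) = -1/27 + D/18)
-47788/d(-78) - 31864/u(-151, A) = -47788/(-1/27 + (1/18)*(-78)) - 31864/(-12) = -47788/(-1/27 - 13/3) - 31864*(-1/12) = -47788/(-118/27) + 7966/3 = -47788*(-27/118) + 7966/3 = 645138/59 + 7966/3 = 2405408/177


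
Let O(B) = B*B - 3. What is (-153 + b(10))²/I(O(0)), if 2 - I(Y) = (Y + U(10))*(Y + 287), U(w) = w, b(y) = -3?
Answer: -4056/331 ≈ -12.254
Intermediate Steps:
O(B) = -3 + B² (O(B) = B² - 3 = -3 + B²)
I(Y) = 2 - (10 + Y)*(287 + Y) (I(Y) = 2 - (Y + 10)*(Y + 287) = 2 - (10 + Y)*(287 + Y))
(-153 + b(10))²/I(O(0)) = (-153 - 3)²/(-2868 - (-3 + 0²)² - 297*(-3 + 0²)) = (-156)²/(-2868 - (-3 + 0)² - 297*(-3 + 0)) = 24336/(-2868 - 1*(-3)² - 297*(-3)) = 24336/(-2868 - 1*9 + 891) = 24336/(-2868 - 9 + 891) = 24336/(-1986) = 24336*(-1/1986) = -4056/331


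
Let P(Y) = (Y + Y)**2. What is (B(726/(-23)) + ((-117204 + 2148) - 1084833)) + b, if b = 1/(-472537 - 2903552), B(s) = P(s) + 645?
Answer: -2134673296240237/1785951081 ≈ -1.1953e+6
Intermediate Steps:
P(Y) = 4*Y**2 (P(Y) = (2*Y)**2 = 4*Y**2)
B(s) = 645 + 4*s**2 (B(s) = 4*s**2 + 645 = 645 + 4*s**2)
b = -1/3376089 (b = 1/(-3376089) = -1/3376089 ≈ -2.9620e-7)
(B(726/(-23)) + ((-117204 + 2148) - 1084833)) + b = ((645 + 4*(726/(-23))**2) + ((-117204 + 2148) - 1084833)) - 1/3376089 = ((645 + 4*(726*(-1/23))**2) + (-115056 - 1084833)) - 1/3376089 = ((645 + 4*(-726/23)**2) - 1199889) - 1/3376089 = ((645 + 4*(527076/529)) - 1199889) - 1/3376089 = ((645 + 2108304/529) - 1199889) - 1/3376089 = (2449509/529 - 1199889) - 1/3376089 = -632291772/529 - 1/3376089 = -2134673296240237/1785951081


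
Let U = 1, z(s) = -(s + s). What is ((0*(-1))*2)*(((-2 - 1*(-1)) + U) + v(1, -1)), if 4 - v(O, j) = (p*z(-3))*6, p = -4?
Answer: 0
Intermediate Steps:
z(s) = -2*s
v(O, j) = 148 (v(O, j) = 4 - (-(-8)*(-3))*6 = 4 - (-4*6)*6 = 4 - (-24)*6 = 4 - 1*(-144) = 4 + 144 = 148)
((0*(-1))*2)*(((-2 - 1*(-1)) + U) + v(1, -1)) = ((0*(-1))*2)*(((-2 - 1*(-1)) + 1) + 148) = (0*2)*(((-2 + 1) + 1) + 148) = 0*((-1 + 1) + 148) = 0*(0 + 148) = 0*148 = 0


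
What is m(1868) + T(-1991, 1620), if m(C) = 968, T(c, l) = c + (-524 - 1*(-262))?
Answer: -1285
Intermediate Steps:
T(c, l) = -262 + c (T(c, l) = c + (-524 + 262) = c - 262 = -262 + c)
m(1868) + T(-1991, 1620) = 968 + (-262 - 1991) = 968 - 2253 = -1285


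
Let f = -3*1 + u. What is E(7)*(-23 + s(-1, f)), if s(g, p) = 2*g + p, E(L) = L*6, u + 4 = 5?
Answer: -1134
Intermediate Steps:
u = 1 (u = -4 + 5 = 1)
f = -2 (f = -3*1 + 1 = -3 + 1 = -2)
E(L) = 6*L
s(g, p) = p + 2*g
E(7)*(-23 + s(-1, f)) = (6*7)*(-23 + (-2 + 2*(-1))) = 42*(-23 + (-2 - 2)) = 42*(-23 - 4) = 42*(-27) = -1134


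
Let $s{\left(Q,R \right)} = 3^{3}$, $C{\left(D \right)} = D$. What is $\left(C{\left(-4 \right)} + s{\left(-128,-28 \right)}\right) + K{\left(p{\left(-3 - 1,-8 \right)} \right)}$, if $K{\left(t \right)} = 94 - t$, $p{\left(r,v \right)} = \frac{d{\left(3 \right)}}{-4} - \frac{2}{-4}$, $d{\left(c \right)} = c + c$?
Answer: $118$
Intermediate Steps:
$s{\left(Q,R \right)} = 27$
$d{\left(c \right)} = 2 c$
$p{\left(r,v \right)} = -1$ ($p{\left(r,v \right)} = \frac{2 \cdot 3}{-4} - \frac{2}{-4} = 6 \left(- \frac{1}{4}\right) - - \frac{1}{2} = - \frac{3}{2} + \frac{1}{2} = -1$)
$\left(C{\left(-4 \right)} + s{\left(-128,-28 \right)}\right) + K{\left(p{\left(-3 - 1,-8 \right)} \right)} = \left(-4 + 27\right) + \left(94 - -1\right) = 23 + \left(94 + 1\right) = 23 + 95 = 118$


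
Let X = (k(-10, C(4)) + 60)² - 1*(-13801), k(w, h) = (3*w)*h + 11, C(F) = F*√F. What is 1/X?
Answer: 1/42362 ≈ 2.3606e-5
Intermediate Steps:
C(F) = F^(3/2)
k(w, h) = 11 + 3*h*w (k(w, h) = 3*h*w + 11 = 11 + 3*h*w)
X = 42362 (X = ((11 + 3*4^(3/2)*(-10)) + 60)² - 1*(-13801) = ((11 + 3*8*(-10)) + 60)² + 13801 = ((11 - 240) + 60)² + 13801 = (-229 + 60)² + 13801 = (-169)² + 13801 = 28561 + 13801 = 42362)
1/X = 1/42362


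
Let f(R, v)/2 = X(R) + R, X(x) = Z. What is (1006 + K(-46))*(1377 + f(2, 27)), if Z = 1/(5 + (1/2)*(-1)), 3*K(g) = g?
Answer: 36950876/27 ≈ 1.3686e+6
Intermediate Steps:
K(g) = g/3
Z = 2/9 (Z = 1/(5 + (1*(½))*(-1)) = 1/(5 + (½)*(-1)) = 1/(5 - ½) = 1/(9/2) = 2/9 ≈ 0.22222)
X(x) = 2/9
f(R, v) = 4/9 + 2*R (f(R, v) = 2*(2/9 + R) = 4/9 + 2*R)
(1006 + K(-46))*(1377 + f(2, 27)) = (1006 + (⅓)*(-46))*(1377 + (4/9 + 2*2)) = (1006 - 46/3)*(1377 + (4/9 + 4)) = 2972*(1377 + 40/9)/3 = (2972/3)*(12433/9) = 36950876/27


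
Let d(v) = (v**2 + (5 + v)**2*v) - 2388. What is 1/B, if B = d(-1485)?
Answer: -1/3250541163 ≈ -3.0764e-10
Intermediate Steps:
d(v) = -2388 + v**2 + v*(5 + v)**2 (d(v) = (v**2 + v*(5 + v)**2) - 2388 = -2388 + v**2 + v*(5 + v)**2)
B = -3250541163 (B = -2388 + (-1485)**2 - 1485*(5 - 1485)**2 = -2388 + 2205225 - 1485*(-1480)**2 = -2388 + 2205225 - 1485*2190400 = -2388 + 2205225 - 3252744000 = -3250541163)
1/B = 1/(-3250541163) = -1/3250541163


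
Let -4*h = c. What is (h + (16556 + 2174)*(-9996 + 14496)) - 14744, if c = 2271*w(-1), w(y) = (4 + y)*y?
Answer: 337087837/4 ≈ 8.4272e+7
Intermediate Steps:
w(y) = y*(4 + y)
c = -6813 (c = 2271*(-(4 - 1)) = 2271*(-1*3) = 2271*(-3) = -6813)
h = 6813/4 (h = -¼*(-6813) = 6813/4 ≈ 1703.3)
(h + (16556 + 2174)*(-9996 + 14496)) - 14744 = (6813/4 + (16556 + 2174)*(-9996 + 14496)) - 14744 = (6813/4 + 18730*4500) - 14744 = (6813/4 + 84285000) - 14744 = 337146813/4 - 14744 = 337087837/4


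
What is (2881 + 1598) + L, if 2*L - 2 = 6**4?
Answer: 5128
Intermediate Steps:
L = 649 (L = 1 + (1/2)*6**4 = 1 + (1/2)*1296 = 1 + 648 = 649)
(2881 + 1598) + L = (2881 + 1598) + 649 = 4479 + 649 = 5128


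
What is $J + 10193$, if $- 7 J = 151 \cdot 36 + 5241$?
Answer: $\frac{60674}{7} \approx 8667.7$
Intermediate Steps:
$J = - \frac{10677}{7}$ ($J = - \frac{151 \cdot 36 + 5241}{7} = - \frac{5436 + 5241}{7} = \left(- \frac{1}{7}\right) 10677 = - \frac{10677}{7} \approx -1525.3$)
$J + 10193 = - \frac{10677}{7} + 10193 = \frac{60674}{7}$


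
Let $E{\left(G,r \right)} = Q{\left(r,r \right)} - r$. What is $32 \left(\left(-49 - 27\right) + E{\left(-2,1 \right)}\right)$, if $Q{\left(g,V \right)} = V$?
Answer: $-2432$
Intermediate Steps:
$E{\left(G,r \right)} = 0$ ($E{\left(G,r \right)} = r - r = 0$)
$32 \left(\left(-49 - 27\right) + E{\left(-2,1 \right)}\right) = 32 \left(\left(-49 - 27\right) + 0\right) = 32 \left(-76 + 0\right) = 32 \left(-76\right) = -2432$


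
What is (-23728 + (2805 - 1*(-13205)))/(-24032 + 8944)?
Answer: 3859/7544 ≈ 0.51153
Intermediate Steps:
(-23728 + (2805 - 1*(-13205)))/(-24032 + 8944) = (-23728 + (2805 + 13205))/(-15088) = (-23728 + 16010)*(-1/15088) = -7718*(-1/15088) = 3859/7544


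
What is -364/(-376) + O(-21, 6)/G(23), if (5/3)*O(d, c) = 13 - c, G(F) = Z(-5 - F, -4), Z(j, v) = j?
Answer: 769/940 ≈ 0.81808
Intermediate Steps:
G(F) = -5 - F
O(d, c) = 39/5 - 3*c/5 (O(d, c) = 3*(13 - c)/5 = 39/5 - 3*c/5)
-364/(-376) + O(-21, 6)/G(23) = -364/(-376) + (39/5 - ⅗*6)/(-5 - 1*23) = -364*(-1/376) + (39/5 - 18/5)/(-5 - 23) = 91/94 + (21/5)/(-28) = 91/94 + (21/5)*(-1/28) = 91/94 - 3/20 = 769/940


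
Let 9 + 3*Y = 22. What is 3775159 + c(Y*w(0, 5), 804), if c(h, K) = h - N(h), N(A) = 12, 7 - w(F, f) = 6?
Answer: 11325454/3 ≈ 3.7752e+6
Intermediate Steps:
Y = 13/3 (Y = -3 + (1/3)*22 = -3 + 22/3 = 13/3 ≈ 4.3333)
w(F, f) = 1 (w(F, f) = 7 - 1*6 = 7 - 6 = 1)
c(h, K) = -12 + h (c(h, K) = h - 1*12 = h - 12 = -12 + h)
3775159 + c(Y*w(0, 5), 804) = 3775159 + (-12 + (13/3)*1) = 3775159 + (-12 + 13/3) = 3775159 - 23/3 = 11325454/3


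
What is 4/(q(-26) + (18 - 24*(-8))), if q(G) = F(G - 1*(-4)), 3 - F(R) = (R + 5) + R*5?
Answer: 1/85 ≈ 0.011765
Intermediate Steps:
F(R) = -2 - 6*R (F(R) = 3 - ((R + 5) + R*5) = 3 - ((5 + R) + 5*R) = 3 - (5 + 6*R) = 3 + (-5 - 6*R) = -2 - 6*R)
q(G) = -26 - 6*G (q(G) = -2 - 6*(G - 1*(-4)) = -2 - 6*(G + 4) = -2 - 6*(4 + G) = -2 + (-24 - 6*G) = -26 - 6*G)
4/(q(-26) + (18 - 24*(-8))) = 4/((-26 - 6*(-26)) + (18 - 24*(-8))) = 4/((-26 + 156) + (18 + 192)) = 4/(130 + 210) = 4/340 = 4*(1/340) = 1/85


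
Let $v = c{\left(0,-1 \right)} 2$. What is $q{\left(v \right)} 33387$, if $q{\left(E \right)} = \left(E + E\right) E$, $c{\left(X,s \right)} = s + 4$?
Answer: $2403864$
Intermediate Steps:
$c{\left(X,s \right)} = 4 + s$
$v = 6$ ($v = \left(4 - 1\right) 2 = 3 \cdot 2 = 6$)
$q{\left(E \right)} = 2 E^{2}$ ($q{\left(E \right)} = 2 E E = 2 E^{2}$)
$q{\left(v \right)} 33387 = 2 \cdot 6^{2} \cdot 33387 = 2 \cdot 36 \cdot 33387 = 72 \cdot 33387 = 2403864$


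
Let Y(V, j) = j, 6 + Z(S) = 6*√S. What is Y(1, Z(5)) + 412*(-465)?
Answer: -191586 + 6*√5 ≈ -1.9157e+5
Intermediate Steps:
Z(S) = -6 + 6*√S
Y(1, Z(5)) + 412*(-465) = (-6 + 6*√5) + 412*(-465) = (-6 + 6*√5) - 191580 = -191586 + 6*√5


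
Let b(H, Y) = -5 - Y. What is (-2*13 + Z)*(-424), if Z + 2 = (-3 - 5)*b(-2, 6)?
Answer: -25440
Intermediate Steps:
Z = 86 (Z = -2 + (-3 - 5)*(-5 - 1*6) = -2 - 8*(-5 - 6) = -2 - 8*(-11) = -2 + 88 = 86)
(-2*13 + Z)*(-424) = (-2*13 + 86)*(-424) = (-26 + 86)*(-424) = 60*(-424) = -25440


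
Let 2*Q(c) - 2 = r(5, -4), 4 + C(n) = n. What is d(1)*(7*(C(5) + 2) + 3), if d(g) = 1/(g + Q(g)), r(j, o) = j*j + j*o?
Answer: 16/3 ≈ 5.3333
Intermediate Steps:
C(n) = -4 + n
r(j, o) = j² + j*o
Q(c) = 7/2 (Q(c) = 1 + (5*(5 - 4))/2 = 1 + (5*1)/2 = 1 + (½)*5 = 1 + 5/2 = 7/2)
d(g) = 1/(7/2 + g) (d(g) = 1/(g + 7/2) = 1/(7/2 + g))
d(1)*(7*(C(5) + 2) + 3) = (2/(7 + 2*1))*(7*((-4 + 5) + 2) + 3) = (2/(7 + 2))*(7*(1 + 2) + 3) = (2/9)*(7*3 + 3) = (2*(⅑))*(21 + 3) = (2/9)*24 = 16/3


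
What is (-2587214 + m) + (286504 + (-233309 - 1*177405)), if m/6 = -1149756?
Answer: -9609960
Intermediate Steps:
m = -6898536 (m = 6*(-1149756) = -6898536)
(-2587214 + m) + (286504 + (-233309 - 1*177405)) = (-2587214 - 6898536) + (286504 + (-233309 - 1*177405)) = -9485750 + (286504 + (-233309 - 177405)) = -9485750 + (286504 - 410714) = -9485750 - 124210 = -9609960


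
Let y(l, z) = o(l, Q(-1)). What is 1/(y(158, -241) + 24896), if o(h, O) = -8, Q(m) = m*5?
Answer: 1/24888 ≈ 4.0180e-5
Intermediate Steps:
Q(m) = 5*m
y(l, z) = -8
1/(y(158, -241) + 24896) = 1/(-8 + 24896) = 1/24888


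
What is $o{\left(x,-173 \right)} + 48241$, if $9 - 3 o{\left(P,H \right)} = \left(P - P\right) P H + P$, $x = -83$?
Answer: $\frac{144815}{3} \approx 48272.0$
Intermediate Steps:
$o{\left(P,H \right)} = 3 - \frac{P}{3}$ ($o{\left(P,H \right)} = 3 - \frac{\left(P - P\right) P H + P}{3} = 3 - \frac{0 P H + P}{3} = 3 - \frac{0 H + P}{3} = 3 - \frac{0 + P}{3} = 3 - \frac{P}{3}$)
$o{\left(x,-173 \right)} + 48241 = \left(3 - - \frac{83}{3}\right) + 48241 = \left(3 + \frac{83}{3}\right) + 48241 = \frac{92}{3} + 48241 = \frac{144815}{3}$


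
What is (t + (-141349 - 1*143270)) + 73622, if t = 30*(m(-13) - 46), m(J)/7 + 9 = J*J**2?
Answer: -675637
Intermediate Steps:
m(J) = -63 + 7*J**3 (m(J) = -63 + 7*(J*J**2) = -63 + 7*J**3)
t = -464640 (t = 30*((-63 + 7*(-13)**3) - 46) = 30*((-63 + 7*(-2197)) - 46) = 30*((-63 - 15379) - 46) = 30*(-15442 - 46) = 30*(-15488) = -464640)
(t + (-141349 - 1*143270)) + 73622 = (-464640 + (-141349 - 1*143270)) + 73622 = (-464640 + (-141349 - 143270)) + 73622 = (-464640 - 284619) + 73622 = -749259 + 73622 = -675637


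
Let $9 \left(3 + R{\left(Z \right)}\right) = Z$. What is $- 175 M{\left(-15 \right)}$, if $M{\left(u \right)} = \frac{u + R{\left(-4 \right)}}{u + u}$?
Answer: $- \frac{2905}{27} \approx -107.59$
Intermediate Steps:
$R{\left(Z \right)} = -3 + \frac{Z}{9}$
$M{\left(u \right)} = \frac{- \frac{31}{9} + u}{2 u}$ ($M{\left(u \right)} = \frac{u + \left(-3 + \frac{1}{9} \left(-4\right)\right)}{u + u} = \frac{u - \frac{31}{9}}{2 u} = \left(u - \frac{31}{9}\right) \frac{1}{2 u} = \left(- \frac{31}{9} + u\right) \frac{1}{2 u} = \frac{- \frac{31}{9} + u}{2 u}$)
$- 175 M{\left(-15 \right)} = - 175 \frac{-31 + 9 \left(-15\right)}{18 \left(-15\right)} = - 175 \cdot \frac{1}{18} \left(- \frac{1}{15}\right) \left(-31 - 135\right) = - 175 \cdot \frac{1}{18} \left(- \frac{1}{15}\right) \left(-166\right) = \left(-175\right) \frac{83}{135} = - \frac{2905}{27}$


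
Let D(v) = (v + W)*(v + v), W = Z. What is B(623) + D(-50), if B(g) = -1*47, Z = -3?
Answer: 5253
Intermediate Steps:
B(g) = -47
W = -3
D(v) = 2*v*(-3 + v) (D(v) = (v - 3)*(v + v) = (-3 + v)*(2*v) = 2*v*(-3 + v))
B(623) + D(-50) = -47 + 2*(-50)*(-3 - 50) = -47 + 2*(-50)*(-53) = -47 + 5300 = 5253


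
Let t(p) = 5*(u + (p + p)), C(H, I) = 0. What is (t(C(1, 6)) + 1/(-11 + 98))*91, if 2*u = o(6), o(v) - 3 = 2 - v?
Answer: -39403/174 ≈ -226.45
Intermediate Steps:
o(v) = 5 - v (o(v) = 3 + (2 - v) = 5 - v)
u = -½ (u = (5 - 1*6)/2 = (5 - 6)/2 = (½)*(-1) = -½ ≈ -0.50000)
t(p) = -5/2 + 10*p (t(p) = 5*(-½ + (p + p)) = 5*(-½ + 2*p) = -5/2 + 10*p)
(t(C(1, 6)) + 1/(-11 + 98))*91 = ((-5/2 + 10*0) + 1/(-11 + 98))*91 = ((-5/2 + 0) + 1/87)*91 = (-5/2 + 1/87)*91 = -433/174*91 = -39403/174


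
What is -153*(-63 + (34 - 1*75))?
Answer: 15912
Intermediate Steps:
-153*(-63 + (34 - 1*75)) = -153*(-63 + (34 - 75)) = -153*(-63 - 41) = -153*(-104) = -1*(-15912) = 15912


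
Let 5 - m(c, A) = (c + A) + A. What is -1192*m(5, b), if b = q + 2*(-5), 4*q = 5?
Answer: -20860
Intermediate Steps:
q = 5/4 (q = (1/4)*5 = 5/4 ≈ 1.2500)
b = -35/4 (b = 5/4 + 2*(-5) = 5/4 - 10 = -35/4 ≈ -8.7500)
m(c, A) = 5 - c - 2*A (m(c, A) = 5 - ((c + A) + A) = 5 - ((A + c) + A) = 5 - (c + 2*A) = 5 + (-c - 2*A) = 5 - c - 2*A)
-1192*m(5, b) = -1192*(5 - 1*5 - 2*(-35/4)) = -1192*(5 - 5 + 35/2) = -1192*35/2 = -20860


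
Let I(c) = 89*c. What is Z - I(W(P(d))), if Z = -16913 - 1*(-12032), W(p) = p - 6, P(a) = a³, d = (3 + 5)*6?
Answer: -9847035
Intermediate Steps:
d = 48 (d = 8*6 = 48)
W(p) = -6 + p
Z = -4881 (Z = -16913 + 12032 = -4881)
Z - I(W(P(d))) = -4881 - 89*(-6 + 48³) = -4881 - 89*(-6 + 110592) = -4881 - 89*110586 = -4881 - 1*9842154 = -4881 - 9842154 = -9847035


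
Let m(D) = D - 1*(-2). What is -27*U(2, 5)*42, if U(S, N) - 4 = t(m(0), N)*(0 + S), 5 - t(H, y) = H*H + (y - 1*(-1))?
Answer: 6804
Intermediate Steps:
m(D) = 2 + D (m(D) = D + 2 = 2 + D)
t(H, y) = 4 - y - H² (t(H, y) = 5 - (H*H + (y - 1*(-1))) = 5 - (H² + (y + 1)) = 5 - (H² + (1 + y)) = 5 - (1 + y + H²) = 5 + (-1 - y - H²) = 4 - y - H²)
U(S, N) = 4 - N*S (U(S, N) = 4 + (4 - N - (2 + 0)²)*(0 + S) = 4 + (4 - N - 1*2²)*S = 4 + (4 - N - 1*4)*S = 4 + (4 - N - 4)*S = 4 + (-N)*S = 4 - N*S)
-27*U(2, 5)*42 = -27*(4 - 1*5*2)*42 = -27*(4 - 10)*42 = -27*(-6)*42 = 162*42 = 6804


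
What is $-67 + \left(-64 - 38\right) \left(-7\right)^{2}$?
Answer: $-5065$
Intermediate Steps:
$-67 + \left(-64 - 38\right) \left(-7\right)^{2} = -67 + \left(-64 - 38\right) 49 = -67 - 4998 = -5065$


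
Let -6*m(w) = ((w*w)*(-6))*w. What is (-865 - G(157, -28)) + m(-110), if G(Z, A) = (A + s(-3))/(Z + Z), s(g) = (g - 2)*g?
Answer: -418205597/314 ≈ -1.3319e+6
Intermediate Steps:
s(g) = g*(-2 + g) (s(g) = (-2 + g)*g = g*(-2 + g))
G(Z, A) = (15 + A)/(2*Z) (G(Z, A) = (A - 3*(-2 - 3))/(Z + Z) = (A - 3*(-5))/((2*Z)) = (A + 15)*(1/(2*Z)) = (15 + A)*(1/(2*Z)) = (15 + A)/(2*Z))
m(w) = w**3 (m(w) = -(w*w)*(-6)*w/6 = -w**2*(-6)*w/6 = -(-6*w**2)*w/6 = -(-1)*w**3 = w**3)
(-865 - G(157, -28)) + m(-110) = (-865 - (15 - 28)/(2*157)) + (-110)**3 = (-865 - (-13)/(2*157)) - 1331000 = (-865 - 1*(-13/314)) - 1331000 = (-865 + 13/314) - 1331000 = -271597/314 - 1331000 = -418205597/314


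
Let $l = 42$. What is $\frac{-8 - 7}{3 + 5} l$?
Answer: $- \frac{315}{4} \approx -78.75$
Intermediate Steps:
$\frac{-8 - 7}{3 + 5} l = \frac{-8 - 7}{3 + 5} \cdot 42 = - \frac{15}{8} \cdot 42 = \left(-15\right) \frac{1}{8} \cdot 42 = \left(- \frac{15}{8}\right) 42 = - \frac{315}{4}$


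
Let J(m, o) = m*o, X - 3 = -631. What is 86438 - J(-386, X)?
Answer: -155970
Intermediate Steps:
X = -628 (X = 3 - 631 = -628)
86438 - J(-386, X) = 86438 - (-386)*(-628) = 86438 - 1*242408 = 86438 - 242408 = -155970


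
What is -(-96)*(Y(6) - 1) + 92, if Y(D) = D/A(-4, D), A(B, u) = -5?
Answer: -596/5 ≈ -119.20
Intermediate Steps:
Y(D) = -D/5 (Y(D) = D/(-5) = D*(-1/5) = -D/5)
-(-96)*(Y(6) - 1) + 92 = -(-96)*(-1/5*6 - 1) + 92 = -(-96)*(-6/5 - 1) + 92 = -(-96)*(-11)/5 + 92 = -48*22/5 + 92 = -1056/5 + 92 = -596/5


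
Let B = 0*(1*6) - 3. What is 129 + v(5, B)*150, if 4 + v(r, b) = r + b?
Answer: -171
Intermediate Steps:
B = -3 (B = 0*6 - 3 = 0 - 3 = -3)
v(r, b) = -4 + b + r (v(r, b) = -4 + (r + b) = -4 + (b + r) = -4 + b + r)
129 + v(5, B)*150 = 129 + (-4 - 3 + 5)*150 = 129 - 2*150 = 129 - 300 = -171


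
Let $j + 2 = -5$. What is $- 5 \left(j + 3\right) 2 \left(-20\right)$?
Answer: $-800$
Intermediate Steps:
$j = -7$ ($j = -2 - 5 = -7$)
$- 5 \left(j + 3\right) 2 \left(-20\right) = - 5 \left(-7 + 3\right) 2 \left(-20\right) = \left(-5\right) \left(-4\right) 2 \left(-20\right) = 20 \cdot 2 \left(-20\right) = 40 \left(-20\right) = -800$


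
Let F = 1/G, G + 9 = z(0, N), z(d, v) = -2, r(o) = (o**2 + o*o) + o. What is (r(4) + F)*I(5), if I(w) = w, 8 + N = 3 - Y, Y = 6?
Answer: 1975/11 ≈ 179.55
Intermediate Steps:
r(o) = o + 2*o**2 (r(o) = (o**2 + o**2) + o = 2*o**2 + o = o + 2*o**2)
N = -11 (N = -8 + (3 - 1*6) = -8 + (3 - 6) = -8 - 3 = -11)
G = -11 (G = -9 - 2 = -11)
F = -1/11 (F = 1/(-11) = -1/11 ≈ -0.090909)
(r(4) + F)*I(5) = (4*(1 + 2*4) - 1/11)*5 = (4*(1 + 8) - 1/11)*5 = (4*9 - 1/11)*5 = (36 - 1/11)*5 = (395/11)*5 = 1975/11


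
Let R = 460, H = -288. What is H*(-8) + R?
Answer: 2764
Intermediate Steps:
H*(-8) + R = -288*(-8) + 460 = 2304 + 460 = 2764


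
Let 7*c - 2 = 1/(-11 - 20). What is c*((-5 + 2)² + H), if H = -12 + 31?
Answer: 244/31 ≈ 7.8710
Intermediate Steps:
H = 19
c = 61/217 (c = 2/7 + 1/(7*(-11 - 20)) = 2/7 + (⅐)/(-31) = 2/7 + (⅐)*(-1/31) = 2/7 - 1/217 = 61/217 ≈ 0.28111)
c*((-5 + 2)² + H) = 61*((-5 + 2)² + 19)/217 = 61*((-3)² + 19)/217 = 61*(9 + 19)/217 = (61/217)*28 = 244/31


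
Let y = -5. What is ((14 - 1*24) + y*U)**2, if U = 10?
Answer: 3600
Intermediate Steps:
((14 - 1*24) + y*U)**2 = ((14 - 1*24) - 5*10)**2 = ((14 - 24) - 50)**2 = (-10 - 50)**2 = (-60)**2 = 3600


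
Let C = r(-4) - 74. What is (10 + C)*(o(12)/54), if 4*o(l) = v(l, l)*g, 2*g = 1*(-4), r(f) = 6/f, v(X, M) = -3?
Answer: -131/72 ≈ -1.8194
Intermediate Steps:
g = -2 (g = (1*(-4))/2 = (½)*(-4) = -2)
C = -151/2 (C = 6/(-4) - 74 = 6*(-¼) - 74 = -3/2 - 74 = -151/2 ≈ -75.500)
o(l) = 3/2 (o(l) = (-3*(-2))/4 = (¼)*6 = 3/2)
(10 + C)*(o(12)/54) = (10 - 151/2)*((3/2)/54) = -393/(4*54) = -131/2*1/36 = -131/72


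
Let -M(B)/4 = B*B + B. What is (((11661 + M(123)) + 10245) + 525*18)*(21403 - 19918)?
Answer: -44033220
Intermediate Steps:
M(B) = -4*B - 4*B² (M(B) = -4*(B*B + B) = -4*(B² + B) = -4*(B + B²) = -4*B - 4*B²)
(((11661 + M(123)) + 10245) + 525*18)*(21403 - 19918) = (((11661 - 4*123*(1 + 123)) + 10245) + 525*18)*(21403 - 19918) = (((11661 - 4*123*124) + 10245) + 9450)*1485 = (((11661 - 61008) + 10245) + 9450)*1485 = ((-49347 + 10245) + 9450)*1485 = (-39102 + 9450)*1485 = -29652*1485 = -44033220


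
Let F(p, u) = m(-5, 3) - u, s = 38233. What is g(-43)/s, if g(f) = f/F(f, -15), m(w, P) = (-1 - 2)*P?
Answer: -43/229398 ≈ -0.00018745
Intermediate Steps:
m(w, P) = -3*P
F(p, u) = -9 - u (F(p, u) = -3*3 - u = -9 - u)
g(f) = f/6 (g(f) = f/(-9 - 1*(-15)) = f/(-9 + 15) = f/6)
g(-43)/s = ((⅙)*(-43))/38233 = -43/6*1/38233 = -43/229398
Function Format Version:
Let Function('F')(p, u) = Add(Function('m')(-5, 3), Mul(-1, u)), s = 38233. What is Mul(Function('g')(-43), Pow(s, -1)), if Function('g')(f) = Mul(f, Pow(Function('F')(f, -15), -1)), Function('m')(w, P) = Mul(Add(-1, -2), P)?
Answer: Rational(-43, 229398) ≈ -0.00018745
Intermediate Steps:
Function('m')(w, P) = Mul(-3, P)
Function('F')(p, u) = Add(-9, Mul(-1, u)) (Function('F')(p, u) = Add(Mul(-3, 3), Mul(-1, u)) = Add(-9, Mul(-1, u)))
Function('g')(f) = Mul(Rational(1, 6), f) (Function('g')(f) = Mul(f, Pow(Add(-9, Mul(-1, -15)), -1)) = Mul(f, Pow(Add(-9, 15), -1)) = Mul(f, Pow(6, -1)) = Mul(f, Rational(1, 6)) = Mul(Rational(1, 6), f))
Mul(Function('g')(-43), Pow(s, -1)) = Mul(Mul(Rational(1, 6), -43), Pow(38233, -1)) = Mul(Rational(-43, 6), Rational(1, 38233)) = Rational(-43, 229398)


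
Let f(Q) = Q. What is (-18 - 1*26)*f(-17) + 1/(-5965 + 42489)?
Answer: 27319953/36524 ≈ 748.00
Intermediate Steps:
(-18 - 1*26)*f(-17) + 1/(-5965 + 42489) = (-18 - 1*26)*(-17) + 1/(-5965 + 42489) = (-18 - 26)*(-17) + 1/36524 = -44*(-17) + 1/36524 = 748 + 1/36524 = 27319953/36524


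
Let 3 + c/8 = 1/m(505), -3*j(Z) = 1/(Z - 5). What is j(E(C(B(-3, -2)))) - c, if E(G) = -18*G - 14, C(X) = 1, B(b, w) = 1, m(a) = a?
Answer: 1344937/56055 ≈ 23.993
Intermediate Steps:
E(G) = -14 - 18*G
j(Z) = -1/(3*(-5 + Z)) (j(Z) = -1/(3*(Z - 5)) = -1/(3*(-5 + Z)))
c = -12112/505 (c = -24 + 8/505 = -12112/505 ≈ -23.984)
j(E(C(B(-3, -2)))) - c = -1/(-15 + 3*(-14 - 18*1)) - 1*(-12112/505) = -1/(-15 + 3*(-14 - 18)) + 12112/505 = -1/(-15 + 3*(-32)) + 12112/505 = -1/(-15 - 96) + 12112/505 = -1/(-111) + 12112/505 = -1*(-1/111) + 12112/505 = 1/111 + 12112/505 = 1344937/56055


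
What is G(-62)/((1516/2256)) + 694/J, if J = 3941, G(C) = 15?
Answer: 33603886/1493639 ≈ 22.498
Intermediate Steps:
G(-62)/((1516/2256)) + 694/J = 15/((1516/2256)) + 694/3941 = 15/((1516*(1/2256))) + 694*(1/3941) = 15/(379/564) + 694/3941 = 15*(564/379) + 694/3941 = 8460/379 + 694/3941 = 33603886/1493639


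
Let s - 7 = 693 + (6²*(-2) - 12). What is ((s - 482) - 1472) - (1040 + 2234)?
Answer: -4612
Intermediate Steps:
s = 616 (s = 7 + (693 + (6²*(-2) - 12)) = 7 + (693 + (36*(-2) - 12)) = 7 + (693 + (-72 - 12)) = 7 + (693 - 84) = 7 + 609 = 616)
((s - 482) - 1472) - (1040 + 2234) = ((616 - 482) - 1472) - (1040 + 2234) = (134 - 1472) - 1*3274 = -1338 - 3274 = -4612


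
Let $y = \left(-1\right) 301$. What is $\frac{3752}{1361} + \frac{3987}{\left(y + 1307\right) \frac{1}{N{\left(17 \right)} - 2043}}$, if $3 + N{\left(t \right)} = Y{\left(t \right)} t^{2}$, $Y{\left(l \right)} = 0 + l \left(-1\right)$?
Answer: $- \frac{37757895901}{1369166} \approx -27577.0$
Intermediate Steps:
$Y{\left(l \right)} = - l$ ($Y{\left(l \right)} = 0 - l = - l$)
$y = -301$
$N{\left(t \right)} = -3 - t^{3}$ ($N{\left(t \right)} = -3 + - t t^{2} = -3 - t^{3}$)
$\frac{3752}{1361} + \frac{3987}{\left(y + 1307\right) \frac{1}{N{\left(17 \right)} - 2043}} = \frac{3752}{1361} + \frac{3987}{\left(-301 + 1307\right) \frac{1}{\left(-3 - 17^{3}\right) - 2043}} = 3752 \cdot \frac{1}{1361} + \frac{3987}{1006 \frac{1}{\left(-3 - 4913\right) - 2043}} = \frac{3752}{1361} + \frac{3987}{1006 \frac{1}{\left(-3 - 4913\right) - 2043}} = \frac{3752}{1361} + \frac{3987}{1006 \frac{1}{-4916 - 2043}} = \frac{3752}{1361} + \frac{3987}{1006 \frac{1}{-6959}} = \frac{3752}{1361} + \frac{3987}{1006 \left(- \frac{1}{6959}\right)} = \frac{3752}{1361} + \frac{3987}{- \frac{1006}{6959}} = \frac{3752}{1361} + 3987 \left(- \frac{6959}{1006}\right) = \frac{3752}{1361} - \frac{27745533}{1006} = - \frac{37757895901}{1369166}$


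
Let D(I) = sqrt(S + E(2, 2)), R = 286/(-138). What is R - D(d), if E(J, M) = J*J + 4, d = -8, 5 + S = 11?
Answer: -143/69 - sqrt(14) ≈ -5.8141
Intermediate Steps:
S = 6 (S = -5 + 11 = 6)
E(J, M) = 4 + J**2 (E(J, M) = J**2 + 4 = 4 + J**2)
R = -143/69 (R = 286*(-1/138) = -143/69 ≈ -2.0725)
D(I) = sqrt(14) (D(I) = sqrt(6 + (4 + 2**2)) = sqrt(6 + (4 + 4)) = sqrt(6 + 8) = sqrt(14))
R - D(d) = -143/69 - sqrt(14)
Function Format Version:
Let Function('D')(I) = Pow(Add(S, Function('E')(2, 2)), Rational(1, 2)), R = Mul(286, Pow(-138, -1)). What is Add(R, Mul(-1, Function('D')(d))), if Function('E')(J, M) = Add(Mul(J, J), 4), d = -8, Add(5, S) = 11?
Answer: Add(Rational(-143, 69), Mul(-1, Pow(14, Rational(1, 2)))) ≈ -5.8141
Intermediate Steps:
S = 6 (S = Add(-5, 11) = 6)
Function('E')(J, M) = Add(4, Pow(J, 2)) (Function('E')(J, M) = Add(Pow(J, 2), 4) = Add(4, Pow(J, 2)))
R = Rational(-143, 69) (R = Mul(286, Rational(-1, 138)) = Rational(-143, 69) ≈ -2.0725)
Function('D')(I) = Pow(14, Rational(1, 2)) (Function('D')(I) = Pow(Add(6, Add(4, Pow(2, 2))), Rational(1, 2)) = Pow(Add(6, Add(4, 4)), Rational(1, 2)) = Pow(Add(6, 8), Rational(1, 2)) = Pow(14, Rational(1, 2)))
Add(R, Mul(-1, Function('D')(d))) = Add(Rational(-143, 69), Mul(-1, Pow(14, Rational(1, 2))))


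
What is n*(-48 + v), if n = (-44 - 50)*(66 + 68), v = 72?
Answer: -302304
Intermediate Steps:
n = -12596 (n = -94*134 = -12596)
n*(-48 + v) = -12596*(-48 + 72) = -12596*24 = -302304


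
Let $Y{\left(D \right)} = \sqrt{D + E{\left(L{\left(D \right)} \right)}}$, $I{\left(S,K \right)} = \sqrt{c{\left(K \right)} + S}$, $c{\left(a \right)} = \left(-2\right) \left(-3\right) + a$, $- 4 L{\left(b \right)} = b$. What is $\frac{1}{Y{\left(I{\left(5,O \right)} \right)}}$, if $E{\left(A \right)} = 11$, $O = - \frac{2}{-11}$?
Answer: $\frac{\sqrt{11}}{\sqrt{121 + \sqrt{1353}}} \approx 0.26404$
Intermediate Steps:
$L{\left(b \right)} = - \frac{b}{4}$
$O = \frac{2}{11}$ ($O = \left(-2\right) \left(- \frac{1}{11}\right) = \frac{2}{11} \approx 0.18182$)
$c{\left(a \right)} = 6 + a$
$I{\left(S,K \right)} = \sqrt{6 + K + S}$ ($I{\left(S,K \right)} = \sqrt{\left(6 + K\right) + S} = \sqrt{6 + K + S}$)
$Y{\left(D \right)} = \sqrt{11 + D}$ ($Y{\left(D \right)} = \sqrt{D + 11} = \sqrt{11 + D}$)
$\frac{1}{Y{\left(I{\left(5,O \right)} \right)}} = \frac{1}{\sqrt{11 + \sqrt{6 + \frac{2}{11} + 5}}} = \frac{1}{\sqrt{11 + \sqrt{\frac{123}{11}}}} = \frac{1}{\sqrt{11 + \frac{\sqrt{1353}}{11}}}$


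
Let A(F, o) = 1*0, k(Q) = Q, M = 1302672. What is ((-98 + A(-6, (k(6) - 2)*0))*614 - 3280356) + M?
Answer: -2037856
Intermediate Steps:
A(F, o) = 0
((-98 + A(-6, (k(6) - 2)*0))*614 - 3280356) + M = ((-98 + 0)*614 - 3280356) + 1302672 = (-98*614 - 3280356) + 1302672 = (-60172 - 3280356) + 1302672 = -3340528 + 1302672 = -2037856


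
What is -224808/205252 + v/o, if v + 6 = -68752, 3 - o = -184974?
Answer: -449169568/306184671 ≈ -1.4670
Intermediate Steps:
o = 184977 (o = 3 - 1*(-184974) = 3 + 184974 = 184977)
v = -68758 (v = -6 - 68752 = -68758)
-224808/205252 + v/o = -224808/205252 - 68758/184977 = -224808*1/205252 - 68758*1/184977 = -56202/51313 - 2218/5967 = -449169568/306184671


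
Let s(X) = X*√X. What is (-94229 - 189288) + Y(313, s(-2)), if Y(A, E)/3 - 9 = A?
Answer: -282551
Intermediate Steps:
s(X) = X^(3/2)
Y(A, E) = 27 + 3*A
(-94229 - 189288) + Y(313, s(-2)) = (-94229 - 189288) + (27 + 3*313) = -283517 + (27 + 939) = -283517 + 966 = -282551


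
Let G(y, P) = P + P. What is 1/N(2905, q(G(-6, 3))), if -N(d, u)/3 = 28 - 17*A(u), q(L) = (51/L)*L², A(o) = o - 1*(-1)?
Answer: 1/15573 ≈ 6.4214e-5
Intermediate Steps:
G(y, P) = 2*P
A(o) = 1 + o (A(o) = o + 1 = 1 + o)
q(L) = 51*L
N(d, u) = -33 + 51*u (N(d, u) = -3*(28 - 17*(1 + u)) = -3*(28 + (-17 - 17*u)) = -3*(11 - 17*u) = -33 + 51*u)
1/N(2905, q(G(-6, 3))) = 1/(-33 + 51*(51*(2*3))) = 1/(-33 + 51*(51*6)) = 1/(-33 + 51*306) = 1/(-33 + 15606) = 1/15573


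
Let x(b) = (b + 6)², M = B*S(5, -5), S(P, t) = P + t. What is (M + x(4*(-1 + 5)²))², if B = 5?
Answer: 24010000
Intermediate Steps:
M = 0 (M = 5*(5 - 5) = 5*0 = 0)
x(b) = (6 + b)²
(M + x(4*(-1 + 5)²))² = (0 + (6 + 4*(-1 + 5)²)²)² = (0 + (6 + 4*4²)²)² = (0 + (6 + 4*16)²)² = (0 + (6 + 64)²)² = (0 + 70²)² = (0 + 4900)² = 4900² = 24010000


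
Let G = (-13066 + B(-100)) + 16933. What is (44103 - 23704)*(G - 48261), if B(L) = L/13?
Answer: -11774751578/13 ≈ -9.0575e+8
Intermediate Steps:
B(L) = L/13 (B(L) = L*(1/13) = L/13)
G = 50171/13 (G = (-13066 + (1/13)*(-100)) + 16933 = (-13066 - 100/13) + 16933 = -169958/13 + 16933 = 50171/13 ≈ 3859.3)
(44103 - 23704)*(G - 48261) = (44103 - 23704)*(50171/13 - 48261) = 20399*(-577222/13) = -11774751578/13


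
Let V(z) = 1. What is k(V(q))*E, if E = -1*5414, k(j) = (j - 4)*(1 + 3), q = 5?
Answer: 64968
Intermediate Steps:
k(j) = -16 + 4*j (k(j) = (-4 + j)*4 = -16 + 4*j)
E = -5414
k(V(q))*E = (-16 + 4*1)*(-5414) = (-16 + 4)*(-5414) = -12*(-5414) = 64968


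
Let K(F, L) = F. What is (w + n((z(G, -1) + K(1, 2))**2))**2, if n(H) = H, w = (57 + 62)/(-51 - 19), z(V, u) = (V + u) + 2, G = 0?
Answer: 529/100 ≈ 5.2900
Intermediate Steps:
z(V, u) = 2 + V + u
w = -17/10 (w = 119/(-70) = 119*(-1/70) = -17/10 ≈ -1.7000)
(w + n((z(G, -1) + K(1, 2))**2))**2 = (-17/10 + ((2 + 0 - 1) + 1)**2)**2 = (-17/10 + (1 + 1)**2)**2 = (-17/10 + 2**2)**2 = (-17/10 + 4)**2 = (23/10)**2 = 529/100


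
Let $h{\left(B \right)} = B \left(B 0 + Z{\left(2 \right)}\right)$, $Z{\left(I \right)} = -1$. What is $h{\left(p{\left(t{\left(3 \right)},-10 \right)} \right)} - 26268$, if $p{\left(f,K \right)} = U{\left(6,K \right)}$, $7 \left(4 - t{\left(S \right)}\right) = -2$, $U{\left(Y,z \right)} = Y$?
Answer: $-26274$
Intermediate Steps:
$t{\left(S \right)} = \frac{30}{7}$ ($t{\left(S \right)} = 4 - - \frac{2}{7} = 4 + \frac{2}{7} = \frac{30}{7}$)
$p{\left(f,K \right)} = 6$
$h{\left(B \right)} = - B$ ($h{\left(B \right)} = B \left(B 0 - 1\right) = B \left(0 - 1\right) = B \left(-1\right) = - B$)
$h{\left(p{\left(t{\left(3 \right)},-10 \right)} \right)} - 26268 = \left(-1\right) 6 - 26268 = -6 - 26268 = -26274$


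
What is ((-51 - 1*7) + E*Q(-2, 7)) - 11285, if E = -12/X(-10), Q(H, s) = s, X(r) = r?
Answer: -56673/5 ≈ -11335.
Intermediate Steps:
E = 6/5 (E = -12/(-10) = -12*(-⅒) = 6/5 ≈ 1.2000)
((-51 - 1*7) + E*Q(-2, 7)) - 11285 = ((-51 - 1*7) + (6/5)*7) - 11285 = ((-51 - 7) + 42/5) - 11285 = (-58 + 42/5) - 11285 = -248/5 - 11285 = -56673/5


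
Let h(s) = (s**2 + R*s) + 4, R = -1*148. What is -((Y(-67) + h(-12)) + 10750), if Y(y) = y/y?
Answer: -12675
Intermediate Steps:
R = -148
h(s) = 4 + s**2 - 148*s (h(s) = (s**2 - 148*s) + 4 = 4 + s**2 - 148*s)
Y(y) = 1
-((Y(-67) + h(-12)) + 10750) = -((1 + (4 + (-12)**2 - 148*(-12))) + 10750) = -((1 + (4 + 144 + 1776)) + 10750) = -((1 + 1924) + 10750) = -(1925 + 10750) = -1*12675 = -12675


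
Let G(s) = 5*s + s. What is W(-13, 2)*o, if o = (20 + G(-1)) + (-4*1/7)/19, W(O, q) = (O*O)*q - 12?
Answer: 605708/133 ≈ 4554.2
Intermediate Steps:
G(s) = 6*s
W(O, q) = -12 + q*O**2 (W(O, q) = O**2*q - 12 = q*O**2 - 12 = -12 + q*O**2)
o = 1858/133 (o = (20 + 6*(-1)) + (-4*1/7)/19 = (20 - 6) - 4*1/7*(1/19) = 14 - 4/7*1/19 = 14 - 4/133 = 1858/133 ≈ 13.970)
W(-13, 2)*o = (-12 + 2*(-13)**2)*(1858/133) = (-12 + 2*169)*(1858/133) = (-12 + 338)*(1858/133) = 326*(1858/133) = 605708/133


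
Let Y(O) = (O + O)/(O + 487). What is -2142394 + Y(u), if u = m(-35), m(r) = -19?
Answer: -501320215/234 ≈ -2.1424e+6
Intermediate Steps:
u = -19
Y(O) = 2*O/(487 + O) (Y(O) = (2*O)/(487 + O) = 2*O/(487 + O))
-2142394 + Y(u) = -2142394 + 2*(-19)/(487 - 19) = -2142394 + 2*(-19)/468 = -2142394 + 2*(-19)*(1/468) = -2142394 - 19/234 = -501320215/234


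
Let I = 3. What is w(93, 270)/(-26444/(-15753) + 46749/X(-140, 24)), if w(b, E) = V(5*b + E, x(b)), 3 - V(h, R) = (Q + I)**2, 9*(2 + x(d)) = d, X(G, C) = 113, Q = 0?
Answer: -10680534/739425169 ≈ -0.014444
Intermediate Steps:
x(d) = -2 + d/9
V(h, R) = -6 (V(h, R) = 3 - (0 + 3)**2 = 3 - 1*3**2 = 3 - 1*9 = 3 - 9 = -6)
w(b, E) = -6
w(93, 270)/(-26444/(-15753) + 46749/X(-140, 24)) = -6/(-26444/(-15753) + 46749/113) = -6/(-26444*(-1/15753) + 46749*(1/113)) = -6/(26444/15753 + 46749/113) = -6/739425169/1780089 = -6*1780089/739425169 = -10680534/739425169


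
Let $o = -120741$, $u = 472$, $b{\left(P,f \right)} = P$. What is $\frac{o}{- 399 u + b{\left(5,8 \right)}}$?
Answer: $\frac{120741}{188323} \approx 0.64114$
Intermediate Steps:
$\frac{o}{- 399 u + b{\left(5,8 \right)}} = - \frac{120741}{\left(-399\right) 472 + 5} = - \frac{120741}{-188328 + 5} = - \frac{120741}{-188323} = \left(-120741\right) \left(- \frac{1}{188323}\right) = \frac{120741}{188323}$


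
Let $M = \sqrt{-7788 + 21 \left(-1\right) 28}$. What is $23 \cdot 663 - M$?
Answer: $15249 - 2 i \sqrt{2094} \approx 15249.0 - 91.521 i$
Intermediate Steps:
$M = 2 i \sqrt{2094}$ ($M = \sqrt{-7788 - 588} = \sqrt{-8376} = 2 i \sqrt{2094} \approx 91.521 i$)
$23 \cdot 663 - M = 23 \cdot 663 - 2 i \sqrt{2094} = 15249 - 2 i \sqrt{2094}$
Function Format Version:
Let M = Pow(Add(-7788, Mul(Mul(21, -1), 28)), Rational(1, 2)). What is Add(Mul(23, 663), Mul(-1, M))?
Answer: Add(15249, Mul(-2, I, Pow(2094, Rational(1, 2)))) ≈ Add(15249., Mul(-91.521, I))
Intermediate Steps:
M = Mul(2, I, Pow(2094, Rational(1, 2))) (M = Pow(Add(-7788, Mul(-21, 28)), Rational(1, 2)) = Pow(Add(-7788, -588), Rational(1, 2)) = Pow(-8376, Rational(1, 2)) = Mul(2, I, Pow(2094, Rational(1, 2))) ≈ Mul(91.521, I))
Add(Mul(23, 663), Mul(-1, M)) = Add(Mul(23, 663), Mul(-1, Mul(2, I, Pow(2094, Rational(1, 2))))) = Add(15249, Mul(-2, I, Pow(2094, Rational(1, 2))))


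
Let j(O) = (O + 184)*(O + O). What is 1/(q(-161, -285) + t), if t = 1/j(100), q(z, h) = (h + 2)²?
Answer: 56800/4549055201 ≈ 1.2486e-5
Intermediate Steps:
q(z, h) = (2 + h)²
j(O) = 2*O*(184 + O) (j(O) = (184 + O)*(2*O) = 2*O*(184 + O))
t = 1/56800 (t = 1/(2*100*(184 + 100)) = 1/(2*100*284) = 1/56800 ≈ 1.7606e-5)
1/(q(-161, -285) + t) = 1/((2 - 285)² + 1/56800) = 1/((-283)² + 1/56800) = 1/(80089 + 1/56800) = 1/(4549055201/56800) = 56800/4549055201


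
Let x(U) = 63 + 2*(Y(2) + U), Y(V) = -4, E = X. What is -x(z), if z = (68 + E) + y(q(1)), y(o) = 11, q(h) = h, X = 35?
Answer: -283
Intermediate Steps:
E = 35
z = 114 (z = (68 + 35) + 11 = 103 + 11 = 114)
x(U) = 55 + 2*U (x(U) = 63 + 2*(-4 + U) = 63 + (-8 + 2*U) = 55 + 2*U)
-x(z) = -(55 + 2*114) = -(55 + 228) = -1*283 = -283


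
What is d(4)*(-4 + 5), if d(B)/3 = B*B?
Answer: 48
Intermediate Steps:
d(B) = 3*B² (d(B) = 3*(B*B) = 3*B²)
d(4)*(-4 + 5) = (3*4²)*(-4 + 5) = (3*16)*1 = 48*1 = 48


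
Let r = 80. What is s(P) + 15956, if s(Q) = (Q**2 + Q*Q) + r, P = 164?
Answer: 69828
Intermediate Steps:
s(Q) = 80 + 2*Q**2 (s(Q) = (Q**2 + Q*Q) + 80 = (Q**2 + Q**2) + 80 = 2*Q**2 + 80 = 80 + 2*Q**2)
s(P) + 15956 = (80 + 2*164**2) + 15956 = (80 + 2*26896) + 15956 = (80 + 53792) + 15956 = 53872 + 15956 = 69828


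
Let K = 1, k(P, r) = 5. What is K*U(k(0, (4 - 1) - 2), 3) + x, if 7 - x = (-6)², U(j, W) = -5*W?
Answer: -44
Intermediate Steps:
x = -29 (x = 7 - 1*(-6)² = 7 - 1*36 = 7 - 36 = -29)
K*U(k(0, (4 - 1) - 2), 3) + x = 1*(-5*3) - 29 = 1*(-15) - 29 = -15 - 29 = -44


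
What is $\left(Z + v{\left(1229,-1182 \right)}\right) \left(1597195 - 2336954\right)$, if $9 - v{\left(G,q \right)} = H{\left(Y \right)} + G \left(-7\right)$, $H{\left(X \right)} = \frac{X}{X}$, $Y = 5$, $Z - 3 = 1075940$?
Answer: $-802308582486$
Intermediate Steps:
$Z = 1075943$ ($Z = 3 + 1075940 = 1075943$)
$H{\left(X \right)} = 1$
$v{\left(G,q \right)} = 8 + 7 G$ ($v{\left(G,q \right)} = 9 - \left(1 + G \left(-7\right)\right) = 9 - \left(1 - 7 G\right) = 9 + \left(-1 + 7 G\right) = 8 + 7 G$)
$\left(Z + v{\left(1229,-1182 \right)}\right) \left(1597195 - 2336954\right) = \left(1075943 + \left(8 + 7 \cdot 1229\right)\right) \left(1597195 - 2336954\right) = \left(1075943 + \left(8 + 8603\right)\right) \left(-739759\right) = \left(1075943 + 8611\right) \left(-739759\right) = 1084554 \left(-739759\right) = -802308582486$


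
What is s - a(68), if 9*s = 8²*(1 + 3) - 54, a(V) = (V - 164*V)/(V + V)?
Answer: 1871/18 ≈ 103.94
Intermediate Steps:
a(V) = -163/2 (a(V) = (-163*V)/((2*V)) = (-163*V)*(1/(2*V)) = -163/2)
s = 202/9 (s = (8²*(1 + 3) - 54)/9 = (64*4 - 54)/9 = (256 - 54)/9 = (⅑)*202 = 202/9 ≈ 22.444)
s - a(68) = 202/9 - 1*(-163/2) = 202/9 + 163/2 = 1871/18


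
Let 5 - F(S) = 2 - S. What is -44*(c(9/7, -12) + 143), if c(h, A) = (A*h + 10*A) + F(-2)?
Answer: -2640/7 ≈ -377.14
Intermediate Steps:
F(S) = 3 + S (F(S) = 5 - (2 - S) = 5 + (-2 + S) = 3 + S)
c(h, A) = 1 + 10*A + A*h (c(h, A) = (A*h + 10*A) + (3 - 2) = (10*A + A*h) + 1 = 1 + 10*A + A*h)
-44*(c(9/7, -12) + 143) = -44*((1 + 10*(-12) - 108/7) + 143) = -44*((1 - 120 - 108/7) + 143) = -44*(-941/7 + 143) = -44*60/7 = -2640/7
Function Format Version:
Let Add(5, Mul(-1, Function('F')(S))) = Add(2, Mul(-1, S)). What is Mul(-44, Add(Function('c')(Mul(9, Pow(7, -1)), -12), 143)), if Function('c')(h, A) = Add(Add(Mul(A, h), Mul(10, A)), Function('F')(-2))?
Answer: Rational(-2640, 7) ≈ -377.14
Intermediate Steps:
Function('F')(S) = Add(3, S) (Function('F')(S) = Add(5, Mul(-1, Add(2, Mul(-1, S)))) = Add(5, Add(-2, S)) = Add(3, S))
Function('c')(h, A) = Add(1, Mul(10, A), Mul(A, h)) (Function('c')(h, A) = Add(Add(Mul(A, h), Mul(10, A)), Add(3, -2)) = Add(Add(Mul(10, A), Mul(A, h)), 1) = Add(1, Mul(10, A), Mul(A, h)))
Mul(-44, Add(Function('c')(Mul(9, Pow(7, -1)), -12), 143)) = Mul(-44, Add(Add(1, Mul(10, -12), Mul(-12, Mul(9, Pow(7, -1)))), 143)) = Mul(-44, Add(Add(1, -120, Mul(-12, Mul(9, Rational(1, 7)))), 143)) = Mul(-44, Add(Add(1, -120, Mul(-12, Rational(9, 7))), 143)) = Mul(-44, Add(Add(1, -120, Rational(-108, 7)), 143)) = Mul(-44, Add(Rational(-941, 7), 143)) = Mul(-44, Rational(60, 7)) = Rational(-2640, 7)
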